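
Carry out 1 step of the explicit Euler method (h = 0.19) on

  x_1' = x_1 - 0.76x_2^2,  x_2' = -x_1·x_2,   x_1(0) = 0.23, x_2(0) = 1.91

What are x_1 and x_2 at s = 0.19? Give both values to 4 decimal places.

Euler on (x_1,x_2): x_1_{n+1} = x_1_n + h·x_1', x_2_{n+1} = x_2_n + h·x_2'.
0.000000: (0.230000, 1.910000); f=(-2.542556, -0.439300) → (-0.253086, 1.826533)
(x_1(0.19), x_2(0.19)) ≈ (-0.2531, 1.8265)

-0.2531, 1.8265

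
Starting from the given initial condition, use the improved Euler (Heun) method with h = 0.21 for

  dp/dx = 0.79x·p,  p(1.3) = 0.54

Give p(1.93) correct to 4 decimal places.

1.1962

Heun: k1 = f(x_n, p_n); k2 = f(x_n + h, p_n + h·k1); p_{n+1} = p_n + (h/2)·(k1 + k2).
x=1.300000, p=0.540000:
  k1 = f(1.300000, 0.540000) = 0.554580
  k2 = f(1.510000, 0.656462) = 0.783093
  p ← 0.540000 + (0.21/2)·(0.554580 + 0.783093) = 0.680456
x=1.510000, p=0.680456:
  k1 = f(1.510000, 0.680456) = 0.811716
  k2 = f(1.720000, 0.850916) = 1.156225
  p ← 0.680456 + (0.21/2)·(0.811716 + 1.156225) = 0.887089
x=1.720000, p=0.887089:
  k1 = f(1.720000, 0.887089) = 1.205377
  k2 = f(1.930000, 1.140219) = 1.738491
  p ← 0.887089 + (0.21/2)·(1.205377 + 1.738491) = 1.196196
p(1.93) ≈ 1.1962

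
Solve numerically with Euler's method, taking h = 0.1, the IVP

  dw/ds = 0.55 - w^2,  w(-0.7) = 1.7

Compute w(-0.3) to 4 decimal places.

1.1038

Euler: w_{n+1} = w_n + h·f(s_n, w_n).
s=-0.700000, w=1.700000: f=-2.340000 → w ← 1.700000 + 0.1·(-2.340000) = 1.466000
s=-0.600000, w=1.466000: f=-1.599156 → w ← 1.466000 + 0.1·(-1.599156) = 1.306084
s=-0.500000, w=1.306084: f=-1.155856 → w ← 1.306084 + 0.1·(-1.155856) = 1.190499
s=-0.400000, w=1.190499: f=-0.867287 → w ← 1.190499 + 0.1·(-0.867287) = 1.103770
w(-0.3) ≈ 1.1038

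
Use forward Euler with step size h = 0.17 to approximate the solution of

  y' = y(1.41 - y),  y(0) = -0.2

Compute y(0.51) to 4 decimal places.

-0.4233

Euler: y_{n+1} = y_n + h·f(x_n, y_n).
x=0.000000, y=-0.200000: f=-0.322000 → y ← -0.200000 + 0.17·(-0.322000) = -0.254740
x=0.170000, y=-0.254740: f=-0.424076 → y ← -0.254740 + 0.17·(-0.424076) = -0.326833
x=0.340000, y=-0.326833: f=-0.567654 → y ← -0.326833 + 0.17·(-0.567654) = -0.423334
y(0.51) ≈ -0.4233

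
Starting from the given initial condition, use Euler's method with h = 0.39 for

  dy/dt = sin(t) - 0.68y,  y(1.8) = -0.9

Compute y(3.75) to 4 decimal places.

Euler: y_{n+1} = y_n + h·f(t_n, y_n).
t=1.800000, y=-0.900000: f=1.585848 → y ← -0.900000 + 0.39·1.585848 = -0.281519
t=2.190000, y=-0.281519: f=1.005774 → y ← -0.281519 + 0.39·1.005774 = 0.110732
t=2.580000, y=0.110732: f=0.457237 → y ← 0.110732 + 0.39·0.457237 = 0.289055
t=2.970000, y=0.289055: f=-0.025805 → y ← 0.289055 + 0.39·(-0.025805) = 0.278991
t=3.360000, y=0.278991: f=-0.406389 → y ← 0.278991 + 0.39·(-0.406389) = 0.120499
y(3.75) ≈ 0.1205

0.1205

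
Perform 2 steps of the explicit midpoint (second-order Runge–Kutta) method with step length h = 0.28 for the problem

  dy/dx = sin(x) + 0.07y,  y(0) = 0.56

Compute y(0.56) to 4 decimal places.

Midpoint: k1 = f(x_n, y_n); k2 = f(x_n + h/2, y_n + (h/2)·k1); y_{n+1} = y_n + h·k2.
x=0.000000, y=0.560000:
  k1 = f(0.000000, 0.560000) = 0.039200
  k2 = f(0.140000, 0.565488) = 0.179127
  y ← 0.560000 + 0.28·0.179127 = 0.610156
x=0.280000, y=0.610156:
  k1 = f(0.280000, 0.610156) = 0.319067
  k2 = f(0.420000, 0.654825) = 0.453598
  y ← 0.610156 + 0.28·0.453598 = 0.737163
y(0.56) ≈ 0.7372

0.7372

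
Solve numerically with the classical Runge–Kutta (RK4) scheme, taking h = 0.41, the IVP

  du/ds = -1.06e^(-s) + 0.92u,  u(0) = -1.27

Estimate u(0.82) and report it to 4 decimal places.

RK4: k1 = f(s_n, u_n); k2 = f(s_n + h/2, u_n + (h/2)·k1); k3 = f(s_n + h/2, u_n + (h/2)·k2); k4 = f(s_n + h, u_n + h·k3); u_{n+1} = u_n + (h/6)·(k1 + 2k2 + 2k3 + k4).
s=0.000000, u=-1.270000:
  k1 = f(0.000000, -1.270000) = -2.228400
  k2 = f(0.205000, -1.726822) = -2.452202
  k3 = f(0.205000, -1.772701) = -2.494412
  k4 = f(0.410000, -2.292709) = -2.812761
  u ← -1.270000 + (0.41/6)·(k1 + 2k2 + 2k3 + k4) = -2.290517
s=0.410000, u=-2.290517:
  k1 = f(0.410000, -2.290517) = -2.810745
  k2 = f(0.615000, -2.866719) = -3.210461
  k3 = f(0.615000, -2.948661) = -3.285848
  k4 = f(0.820000, -3.637714) = -3.813555
  u ← -2.290517 + (0.41/6)·(k1 + 2k2 + 2k3 + k4) = -3.631006
u(0.82) ≈ -3.6310

-3.6310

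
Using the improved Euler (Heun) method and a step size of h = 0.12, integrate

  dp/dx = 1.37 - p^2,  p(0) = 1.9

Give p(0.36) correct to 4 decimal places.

Heun: k1 = f(x_n, p_n); k2 = f(x_n + h, p_n + h·k1); p_{n+1} = p_n + (h/2)·(k1 + k2).
x=0.000000, p=1.900000:
  k1 = f(0.000000, 1.900000) = -2.240000
  k2 = f(0.120000, 1.631200) = -1.290813
  p ← 1.900000 + (0.12/2)·(-2.240000 + (-1.290813)) = 1.688151
x=0.120000, p=1.688151:
  k1 = f(0.120000, 1.688151) = -1.479854
  k2 = f(0.240000, 1.510569) = -0.911818
  p ← 1.688151 + (0.12/2)·(-1.479854 + (-0.911818)) = 1.544651
x=0.240000, p=1.544651:
  k1 = f(0.240000, 1.544651) = -1.015946
  k2 = f(0.360000, 1.422737) = -0.654181
  p ← 1.544651 + (0.12/2)·(-1.015946 + (-0.654181)) = 1.444443
p(0.36) ≈ 1.4444

1.4444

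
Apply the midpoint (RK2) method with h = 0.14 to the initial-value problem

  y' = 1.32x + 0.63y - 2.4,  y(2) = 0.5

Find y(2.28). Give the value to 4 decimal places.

Midpoint: k1 = f(x_n, y_n); k2 = f(x_n + h/2, y_n + (h/2)·k1); y_{n+1} = y_n + h·k2.
x=2.000000, y=0.500000:
  k1 = f(2.000000, 0.500000) = 0.555000
  k2 = f(2.070000, 0.538850) = 0.671876
  y ← 0.500000 + 0.14·0.671876 = 0.594063
x=2.140000, y=0.594063:
  k1 = f(2.140000, 0.594063) = 0.799059
  k2 = f(2.210000, 0.649997) = 0.926698
  y ← 0.594063 + 0.14·0.926698 = 0.723800
y(2.28) ≈ 0.7238

0.7238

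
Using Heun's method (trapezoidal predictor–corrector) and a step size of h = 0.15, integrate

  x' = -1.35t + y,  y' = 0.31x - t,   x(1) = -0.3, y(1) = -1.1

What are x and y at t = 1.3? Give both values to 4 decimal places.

Heun on (x,y): k1 = f(t_n, state_n); k2 = f(t_n + h, state_n + h·k1); state_{n+1} = state_n + (h/2)·(k1 + k2).
1.000000: (-0.300000, -1.100000)
  k1 = (-2.450000, -1.093000)
  predictor → (-0.667500, -1.263950)
  k2 = (-2.816450, -1.356925)
  → (-0.694984, -1.283744)
1.150000: (-0.694984, -1.283744)
  k1 = (-2.836244, -1.365445)
  predictor → (-1.120420, -1.488561)
  k2 = (-3.243561, -1.647330)
  → (-1.150969, -1.509703)
(x(1.3), y(1.3)) ≈ (-1.1510, -1.5097)

-1.1510, -1.5097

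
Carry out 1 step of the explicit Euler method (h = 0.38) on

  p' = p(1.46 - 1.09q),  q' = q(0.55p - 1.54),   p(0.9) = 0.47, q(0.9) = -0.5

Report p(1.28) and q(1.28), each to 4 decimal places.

0.8281, -0.2565

Euler on (p,q): p_{n+1} = p_n + h·p', q_{n+1} = q_n + h·q'.
0.900000: (0.470000, -0.500000); f=(0.942350, 0.640750) → (0.828093, -0.256515)
(p(1.28), q(1.28)) ≈ (0.8281, -0.2565)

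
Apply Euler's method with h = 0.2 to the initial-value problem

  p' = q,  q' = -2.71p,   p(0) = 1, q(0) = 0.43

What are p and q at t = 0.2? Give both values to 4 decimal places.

1.0860, -0.1120

Euler on (p,q): p_{n+1} = p_n + h·p', q_{n+1} = q_n + h·q'.
0.000000: (1.000000, 0.430000); f=(0.430000, -2.710000) → (1.086000, -0.112000)
(p(0.2), q(0.2)) ≈ (1.0860, -0.1120)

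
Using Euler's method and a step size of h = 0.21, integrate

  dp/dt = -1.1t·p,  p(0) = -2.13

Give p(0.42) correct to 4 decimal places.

Euler: p_{n+1} = p_n + h·f(t_n, p_n).
t=0.000000, p=-2.130000: f=0.000000 → p ← -2.130000 + 0.21·0.000000 = -2.130000
t=0.210000, p=-2.130000: f=0.492030 → p ← -2.130000 + 0.21·0.492030 = -2.026674
p(0.42) ≈ -2.0267

-2.0267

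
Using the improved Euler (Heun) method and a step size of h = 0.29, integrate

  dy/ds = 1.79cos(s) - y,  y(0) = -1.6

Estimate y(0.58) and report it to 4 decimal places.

Heun: k1 = f(s_n, y_n); k2 = f(s_n + h, y_n + h·k1); y_{n+1} = y_n + (h/2)·(k1 + k2).
s=0.000000, y=-1.600000:
  k1 = f(0.000000, -1.600000) = 3.390000
  k2 = f(0.290000, -0.616900) = 2.332157
  y ← -1.600000 + (0.29/2)·(3.390000 + 2.332157) = -0.770287
s=0.290000, y=-0.770287:
  k1 = f(0.290000, -0.770287) = 2.485544
  k2 = f(0.580000, -0.049480) = 1.546748
  y ← -0.770287 + (0.29/2)·(2.485544 + 1.546748) = -0.185605
y(0.58) ≈ -0.1856

-0.1856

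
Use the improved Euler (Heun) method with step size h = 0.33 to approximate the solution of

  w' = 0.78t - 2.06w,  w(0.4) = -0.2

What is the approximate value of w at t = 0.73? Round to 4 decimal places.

0.0002

Heun: k1 = f(t_n, w_n); k2 = f(t_n + h, w_n + h·k1); w_{n+1} = w_n + (h/2)·(k1 + k2).
t=0.400000, w=-0.200000:
  k1 = f(0.400000, -0.200000) = 0.724000
  k2 = f(0.730000, 0.038920) = 0.489225
  w ← -0.200000 + (0.33/2)·(0.724000 + 0.489225) = 0.000182
w(0.73) ≈ 0.0002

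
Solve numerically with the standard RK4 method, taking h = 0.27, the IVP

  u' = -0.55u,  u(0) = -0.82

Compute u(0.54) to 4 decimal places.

RK4: k1 = f(t_n, u_n); k2 = f(t_n + h/2, u_n + (h/2)·k1); k3 = f(t_n + h/2, u_n + (h/2)·k2); k4 = f(t_n + h, u_n + h·k3); u_{n+1} = u_n + (h/6)·(k1 + 2k2 + 2k3 + k4).
t=0.000000, u=-0.820000:
  k1 = f(0.000000, -0.820000) = 0.451000
  k2 = f(0.135000, -0.759115) = 0.417513
  k3 = f(0.135000, -0.763636) = 0.420000
  k4 = f(0.270000, -0.706600) = 0.388630
  u ← -0.820000 + (0.27/6)·(k1 + 2k2 + 2k3 + k4) = -0.706840
t=0.270000, u=-0.706840:
  k1 = f(0.270000, -0.706840) = 0.388762
  k2 = f(0.405000, -0.654358) = 0.359897
  k3 = f(0.405000, -0.658254) = 0.362040
  k4 = f(0.540000, -0.609090) = 0.334999
  u ← -0.706840 + (0.27/6)·(k1 + 2k2 + 2k3 + k4) = -0.609297
u(0.54) ≈ -0.6093

-0.6093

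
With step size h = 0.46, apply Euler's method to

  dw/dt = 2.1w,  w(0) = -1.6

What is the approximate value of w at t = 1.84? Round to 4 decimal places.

Euler: w_{n+1} = w_n + h·f(t_n, w_n).
t=0.000000, w=-1.600000: f=-3.360000 → w ← -1.600000 + 0.46·(-3.360000) = -3.145600
t=0.460000, w=-3.145600: f=-6.605760 → w ← -3.145600 + 0.46·(-6.605760) = -6.184250
t=0.920000, w=-6.184250: f=-12.986924 → w ← -6.184250 + 0.46·(-12.986924) = -12.158235
t=1.380000, w=-12.158235: f=-25.532293 → w ← -12.158235 + 0.46·(-25.532293) = -23.903089
w(1.84) ≈ -23.9031

-23.9031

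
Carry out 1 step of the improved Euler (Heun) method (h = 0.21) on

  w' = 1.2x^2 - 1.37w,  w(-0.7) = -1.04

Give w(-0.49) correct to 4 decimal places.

-0.7096

Heun: k1 = f(x_n, w_n); k2 = f(x_n + h, w_n + h·k1); w_{n+1} = w_n + (h/2)·(k1 + k2).
x=-0.700000, w=-1.040000:
  k1 = f(-0.700000, -1.040000) = 2.012800
  k2 = f(-0.490000, -0.617312) = 1.133837
  w ← -1.040000 + (0.21/2)·(2.012800 + 1.133837) = -0.709603
w(-0.49) ≈ -0.7096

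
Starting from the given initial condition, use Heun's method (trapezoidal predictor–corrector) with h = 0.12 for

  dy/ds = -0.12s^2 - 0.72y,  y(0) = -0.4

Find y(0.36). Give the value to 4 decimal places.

Heun: k1 = f(s_n, y_n); k2 = f(s_n + h, y_n + h·k1); y_{n+1} = y_n + (h/2)·(k1 + k2).
s=0.000000, y=-0.400000:
  k1 = f(0.000000, -0.400000) = 0.288000
  k2 = f(0.120000, -0.365440) = 0.261389
  y ← -0.400000 + (0.12/2)·(0.288000 + 0.261389) = -0.367037
s=0.120000, y=-0.367037:
  k1 = f(0.120000, -0.367037) = 0.262538
  k2 = f(0.240000, -0.335532) = 0.234671
  y ← -0.367037 + (0.12/2)·(0.262538 + 0.234671) = -0.337204
s=0.240000, y=-0.337204:
  k1 = f(0.240000, -0.337204) = 0.235875
  k2 = f(0.360000, -0.308899) = 0.206855
  y ← -0.337204 + (0.12/2)·(0.235875 + 0.206855) = -0.310640
y(0.36) ≈ -0.3106

-0.3106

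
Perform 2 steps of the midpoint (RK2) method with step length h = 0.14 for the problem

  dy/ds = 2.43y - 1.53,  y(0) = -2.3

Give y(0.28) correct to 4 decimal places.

Midpoint: k1 = f(s_n, y_n); k2 = f(s_n + h/2, y_n + (h/2)·k1); y_{n+1} = y_n + h·k2.
s=0.000000, y=-2.300000:
  k1 = f(0.000000, -2.300000) = -7.119000
  k2 = f(0.070000, -2.798330) = -8.329942
  y ← -2.300000 + 0.14·(-8.329942) = -3.466192
s=0.140000, y=-3.466192:
  k1 = f(0.140000, -3.466192) = -9.952846
  k2 = f(0.210000, -4.162891) = -11.645825
  y ← -3.466192 + 0.14·(-11.645825) = -5.096607
y(0.28) ≈ -5.0966

-5.0966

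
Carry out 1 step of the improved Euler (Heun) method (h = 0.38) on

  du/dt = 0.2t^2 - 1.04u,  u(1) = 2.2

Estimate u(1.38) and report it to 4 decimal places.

Heun: k1 = f(t_n, u_n); k2 = f(t_n + h, u_n + h·k1); u_{n+1} = u_n + (h/2)·(k1 + k2).
t=1.000000, u=2.200000:
  k1 = f(1.000000, 2.200000) = -2.088000
  k2 = f(1.380000, 1.406560) = -1.081942
  u ← 2.200000 + (0.38/2)·(-2.088000 + (-1.081942)) = 1.597711
u(1.38) ≈ 1.5977

1.5977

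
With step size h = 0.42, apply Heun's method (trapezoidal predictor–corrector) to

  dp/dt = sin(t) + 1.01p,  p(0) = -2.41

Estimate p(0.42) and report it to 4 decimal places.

-3.5635

Heun: k1 = f(t_n, p_n); k2 = f(t_n + h, p_n + h·k1); p_{n+1} = p_n + (h/2)·(k1 + k2).
t=0.000000, p=-2.410000:
  k1 = f(0.000000, -2.410000) = -2.434100
  k2 = f(0.420000, -3.432322) = -3.058885
  p ← -2.410000 + (0.42/2)·(-2.434100 + (-3.058885)) = -3.563527
p(0.42) ≈ -3.5635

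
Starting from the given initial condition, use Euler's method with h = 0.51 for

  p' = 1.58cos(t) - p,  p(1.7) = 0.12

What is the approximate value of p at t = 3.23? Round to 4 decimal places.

Euler: p_{n+1} = p_n + h·f(t_n, p_n).
t=1.700000, p=0.120000: f=-0.323574 → p ← 0.120000 + 0.51·(-0.323574) = -0.045023
t=2.210000, p=-0.045023: f=-0.897536 → p ← -0.045023 + 0.51·(-0.897536) = -0.502766
t=2.720000, p=-0.502766: f=-0.938886 → p ← -0.502766 + 0.51·(-0.938886) = -0.981598
p(3.23) ≈ -0.9816

-0.9816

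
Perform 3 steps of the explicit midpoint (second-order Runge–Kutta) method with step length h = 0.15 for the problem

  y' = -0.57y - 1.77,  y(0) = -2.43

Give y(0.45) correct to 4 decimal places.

-2.5826

Midpoint: k1 = f(t_n, y_n); k2 = f(t_n + h/2, y_n + (h/2)·k1); y_{n+1} = y_n + h·k2.
t=0.000000, y=-2.430000:
  k1 = f(0.000000, -2.430000) = -0.384900
  k2 = f(0.075000, -2.458868) = -0.368446
  y ← -2.430000 + 0.15·(-0.368446) = -2.485267
t=0.150000, y=-2.485267:
  k1 = f(0.150000, -2.485267) = -0.353398
  k2 = f(0.225000, -2.511772) = -0.338290
  y ← -2.485267 + 0.15·(-0.338290) = -2.536010
t=0.300000, y=-2.536010:
  k1 = f(0.300000, -2.536010) = -0.324474
  k2 = f(0.375000, -2.560346) = -0.310603
  y ← -2.536010 + 0.15·(-0.310603) = -2.582601
y(0.45) ≈ -2.5826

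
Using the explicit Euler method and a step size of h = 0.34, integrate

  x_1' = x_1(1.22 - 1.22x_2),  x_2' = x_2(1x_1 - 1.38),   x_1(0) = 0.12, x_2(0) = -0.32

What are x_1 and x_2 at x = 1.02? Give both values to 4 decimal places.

Euler on (x_1,x_2): x_1_{n+1} = x_1_n + h·x_1', x_2_{n+1} = x_2_n + h·x_2'.
0.000000: (0.120000, -0.320000); f=(0.193248, 0.403200) → (0.185704, -0.182912)
0.340000: (0.185704, -0.182912); f=(0.268000, 0.218451) → (0.276824, -0.108639)
0.680000: (0.276824, -0.108639); f=(0.374416, 0.119848) → (0.404126, -0.067890)
(x_1(1.02), x_2(1.02)) ≈ (0.4041, -0.0679)

0.4041, -0.0679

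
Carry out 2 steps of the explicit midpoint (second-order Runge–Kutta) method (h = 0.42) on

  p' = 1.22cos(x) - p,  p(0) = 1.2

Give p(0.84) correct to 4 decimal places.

Midpoint: k1 = f(x_n, p_n); k2 = f(x_n + h/2, p_n + (h/2)·k1); p_{n+1} = p_n + h·k2.
x=0.000000, p=1.200000:
  k1 = f(0.000000, 1.200000) = 0.020000
  k2 = f(0.210000, 1.204200) = -0.011002
  p ← 1.200000 + 0.42·(-0.011002) = 1.195379
x=0.420000, p=1.195379:
  k1 = f(0.420000, 1.195379) = -0.081411
  k2 = f(0.630000, 1.178283) = -0.192489
  p ← 1.195379 + 0.42·(-0.192489) = 1.114534
p(0.84) ≈ 1.1145

1.1145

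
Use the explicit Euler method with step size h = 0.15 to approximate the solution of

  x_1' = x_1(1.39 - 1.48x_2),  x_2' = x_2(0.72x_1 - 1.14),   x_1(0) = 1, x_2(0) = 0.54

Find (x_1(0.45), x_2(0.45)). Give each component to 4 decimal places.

Euler on (x_1,x_2): x_1_{n+1} = x_1_n + h·x_1', x_2_{n+1} = x_2_n + h·x_2'.
0.000000: (1.000000, 0.540000); f=(0.590800, -0.226800) → (1.088620, 0.505980)
0.150000: (1.088620, 0.505980); f=(0.697968, -0.180227) → (1.193315, 0.478946)
0.300000: (1.193315, 0.478946); f=(0.812839, -0.134494) → (1.315241, 0.458772)
(x_1(0.45), x_2(0.45)) ≈ (1.3152, 0.4588)

1.3152, 0.4588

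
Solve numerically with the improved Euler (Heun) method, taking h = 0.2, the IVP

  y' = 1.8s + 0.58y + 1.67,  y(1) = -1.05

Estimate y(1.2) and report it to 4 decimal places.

Heun: k1 = f(s_n, y_n); k2 = f(s_n + h, y_n + h·k1); y_{n+1} = y_n + (h/2)·(k1 + k2).
s=1.000000, y=-1.050000:
  k1 = f(1.000000, -1.050000) = 2.861000
  k2 = f(1.200000, -0.477800) = 3.552876
  y ← -1.050000 + (0.2/2)·(2.861000 + 3.552876) = -0.408612
y(1.2) ≈ -0.4086

-0.4086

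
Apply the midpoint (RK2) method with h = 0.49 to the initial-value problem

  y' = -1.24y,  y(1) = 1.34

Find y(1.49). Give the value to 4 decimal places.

0.7732

Midpoint: k1 = f(t_n, y_n); k2 = f(t_n + h/2, y_n + (h/2)·k1); y_{n+1} = y_n + h·k2.
t=1.000000, y=1.340000:
  k1 = f(1.000000, 1.340000) = -1.661600
  k2 = f(1.245000, 0.932908) = -1.156806
  y ← 1.340000 + 0.49·(-1.156806) = 0.773165
y(1.49) ≈ 0.7732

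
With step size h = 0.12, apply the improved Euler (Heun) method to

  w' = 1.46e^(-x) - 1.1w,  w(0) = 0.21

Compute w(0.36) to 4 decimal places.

0.5001

Heun: k1 = f(x_n, w_n); k2 = f(x_n + h, w_n + h·k1); w_{n+1} = w_n + (h/2)·(k1 + k2).
x=0.000000, w=0.210000:
  k1 = f(0.000000, 0.210000) = 1.229000
  k2 = f(0.120000, 0.357480) = 0.901676
  w ← 0.210000 + (0.12/2)·(1.229000 + 0.901676) = 0.337841
x=0.120000, w=0.337841:
  k1 = f(0.120000, 0.337841) = 0.923279
  k2 = f(0.240000, 0.448634) = 0.654979
  w ← 0.337841 + (0.12/2)·(0.923279 + 0.654979) = 0.432536
x=0.240000, w=0.432536:
  k1 = f(0.240000, 0.432536) = 0.672687
  k2 = f(0.360000, 0.513258) = 0.454023
  w ← 0.432536 + (0.12/2)·(0.672687 + 0.454023) = 0.500139
w(0.36) ≈ 0.5001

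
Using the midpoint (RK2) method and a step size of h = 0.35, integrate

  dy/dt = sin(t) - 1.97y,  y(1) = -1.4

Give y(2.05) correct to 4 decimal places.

Midpoint: k1 = f(t_n, y_n); k2 = f(t_n + h/2, y_n + (h/2)·k1); y_{n+1} = y_n + h·k2.
t=1.000000, y=-1.400000:
  k1 = f(1.000000, -1.400000) = 3.599471
  k2 = f(1.175000, -0.770093) = 2.439772
  y ← -1.400000 + 0.35·2.439772 = -0.546080
t=1.350000, y=-0.546080:
  k1 = f(1.350000, -0.546080) = 2.051500
  k2 = f(1.525000, -0.187067) = 1.367474
  y ← -0.546080 + 0.35·1.367474 = -0.067464
t=1.700000, y=-0.067464:
  k1 = f(1.700000, -0.067464) = 1.124569
  k2 = f(1.875000, 0.129336) = 0.699295
  y ← -0.067464 + 0.35·0.699295 = 0.177289
y(2.05) ≈ 0.1773

0.1773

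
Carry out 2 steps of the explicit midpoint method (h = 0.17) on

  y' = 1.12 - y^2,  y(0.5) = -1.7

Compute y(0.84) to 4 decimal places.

-2.8549

Midpoint: k1 = f(t_n, y_n); k2 = f(t_n + h/2, y_n + (h/2)·k1); y_{n+1} = y_n + h·k2.
t=0.500000, y=-1.700000:
  k1 = f(0.500000, -1.700000) = -1.770000
  k2 = f(0.585000, -1.850450) = -2.304165
  y ← -1.700000 + 0.17·(-2.304165) = -2.091708
t=0.670000, y=-2.091708:
  k1 = f(0.670000, -2.091708) = -3.255243
  k2 = f(0.755000, -2.368404) = -4.489336
  y ← -2.091708 + 0.17·(-4.489336) = -2.854895
y(0.84) ≈ -2.8549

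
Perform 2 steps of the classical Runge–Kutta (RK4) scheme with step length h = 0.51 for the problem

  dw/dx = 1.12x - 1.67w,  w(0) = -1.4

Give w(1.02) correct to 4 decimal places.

RK4: k1 = f(x_n, w_n); k2 = f(x_n + h/2, w_n + (h/2)·k1); k3 = f(x_n + h/2, w_n + (h/2)·k2); k4 = f(x_n + h, w_n + h·k3); w_{n+1} = w_n + (h/6)·(k1 + 2k2 + 2k3 + k4).
x=0.000000, w=-1.400000:
  k1 = f(0.000000, -1.400000) = 2.338000
  k2 = f(0.255000, -0.803810) = 1.627963
  k3 = f(0.255000, -0.984870) = 1.930332
  k4 = f(0.510000, -0.415531) = 1.265136
  w ← -1.400000 + (0.51/6)·(k1 + 2k2 + 2k3 + k4) = -0.488823
x=0.510000, w=-0.488823:
  k1 = f(0.510000, -0.488823) = 1.387535
  k2 = f(0.765000, -0.135002) = 1.082253
  k3 = f(0.765000, -0.212849) = 1.212257
  k4 = f(1.020000, 0.129428) = 0.926255
  w ← -0.488823 + (0.51/6)·(k1 + 2k2 + 2k3 + k4) = 0.097916
w(1.02) ≈ 0.0979

0.0979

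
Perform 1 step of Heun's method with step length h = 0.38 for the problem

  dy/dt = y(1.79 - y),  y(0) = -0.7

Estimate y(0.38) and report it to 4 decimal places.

-1.8471

Heun: k1 = f(t_n, y_n); k2 = f(t_n + h, y_n + h·k1); y_{n+1} = y_n + (h/2)·(k1 + k2).
t=0.000000, y=-0.700000:
  k1 = f(0.000000, -0.700000) = -1.743000
  k2 = f(0.380000, -1.362340) = -4.294559
  y ← -0.700000 + (0.38/2)·(-1.743000 + (-4.294559)) = -1.847136
y(0.38) ≈ -1.8471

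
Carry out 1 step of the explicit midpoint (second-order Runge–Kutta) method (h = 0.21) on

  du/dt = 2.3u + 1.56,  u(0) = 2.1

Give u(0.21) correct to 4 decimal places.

3.7660

Midpoint: k1 = f(t_n, u_n); k2 = f(t_n + h/2, u_n + (h/2)·k1); u_{n+1} = u_n + h·k2.
t=0.000000, u=2.100000:
  k1 = f(0.000000, 2.100000) = 6.390000
  k2 = f(0.105000, 2.770950) = 7.933185
  u ← 2.100000 + 0.21·7.933185 = 3.765969
u(0.21) ≈ 3.7660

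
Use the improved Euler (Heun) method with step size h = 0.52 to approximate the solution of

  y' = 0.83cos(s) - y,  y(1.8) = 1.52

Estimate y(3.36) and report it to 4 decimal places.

Heun: k1 = f(s_n, y_n); k2 = f(s_n + h, y_n + h·k1); y_{n+1} = y_n + (h/2)·(k1 + k2).
s=1.800000, y=1.520000:
  k1 = f(1.800000, 1.520000) = -1.708578
  k2 = f(2.320000, 0.631540) = -1.196816
  y ← 1.520000 + (0.52/2)·(-1.708578 + (-1.196816)) = 0.764598
s=2.320000, y=0.764598:
  k1 = f(2.320000, 0.764598) = -1.329874
  k2 = f(2.840000, 0.073063) = -0.865601
  y ← 0.764598 + (0.52/2)·(-1.329874 + (-0.865601)) = 0.193774
s=2.840000, y=0.193774:
  k1 = f(2.840000, 0.193774) = -0.986312
  k2 = f(3.360000, -0.319108) = -0.491174
  y ← 0.193774 + (0.52/2)·(-0.986312 + (-0.491174)) = -0.190372
y(3.36) ≈ -0.1904

-0.1904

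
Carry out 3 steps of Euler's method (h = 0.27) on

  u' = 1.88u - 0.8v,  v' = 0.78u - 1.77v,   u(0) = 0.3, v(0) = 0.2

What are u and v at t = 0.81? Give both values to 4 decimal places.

Euler on (u,v): u_{n+1} = u_n + h·u', v_{n+1} = v_n + h·v'.
0.000000: (0.300000, 0.200000); f=(0.404000, -0.120000) → (0.409080, 0.167600)
0.270000: (0.409080, 0.167600); f=(0.634990, 0.022430) → (0.580527, 0.173656)
0.540000: (0.580527, 0.173656); f=(0.952467, 0.145440) → (0.837693, 0.212925)
(u(0.81), v(0.81)) ≈ (0.8377, 0.2129)

0.8377, 0.2129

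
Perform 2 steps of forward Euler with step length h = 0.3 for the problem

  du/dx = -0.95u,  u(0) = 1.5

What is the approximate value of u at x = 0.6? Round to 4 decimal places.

Euler: u_{n+1} = u_n + h·f(x_n, u_n).
x=0.000000, u=1.500000: f=-1.425000 → u ← 1.500000 + 0.3·(-1.425000) = 1.072500
x=0.300000, u=1.072500: f=-1.018875 → u ← 1.072500 + 0.3·(-1.018875) = 0.766838
u(0.6) ≈ 0.7668

0.7668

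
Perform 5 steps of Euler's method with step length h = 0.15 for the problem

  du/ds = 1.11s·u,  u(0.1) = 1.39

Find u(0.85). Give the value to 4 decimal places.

Euler: u_{n+1} = u_n + h·f(s_n, u_n).
s=0.100000, u=1.390000: f=0.154290 → u ← 1.390000 + 0.15·0.154290 = 1.413143
s=0.250000, u=1.413143: f=0.392147 → u ← 1.413143 + 0.15·0.392147 = 1.471966
s=0.400000, u=1.471966: f=0.653553 → u ← 1.471966 + 0.15·0.653553 = 1.569999
s=0.550000, u=1.569999: f=0.958484 → u ← 1.569999 + 0.15·0.958484 = 1.713771
s=0.700000, u=1.713771: f=1.331600 → u ← 1.713771 + 0.15·1.331600 = 1.913511
u(0.85) ≈ 1.9135

1.9135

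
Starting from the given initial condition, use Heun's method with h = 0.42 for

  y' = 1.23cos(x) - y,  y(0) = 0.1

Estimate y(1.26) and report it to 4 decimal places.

Heun: k1 = f(x_n, y_n); k2 = f(x_n + h, y_n + h·k1); y_{n+1} = y_n + (h/2)·(k1 + k2).
x=0.000000, y=0.100000:
  k1 = f(0.000000, 0.100000) = 1.130000
  k2 = f(0.420000, 0.574600) = 0.548499
  y ← 0.100000 + (0.42/2)·(1.130000 + 0.548499) = 0.452485
x=0.420000, y=0.452485:
  k1 = f(0.420000, 0.452485) = 0.670615
  k2 = f(0.840000, 0.734143) = 0.086836
  y ← 0.452485 + (0.42/2)·(0.670615 + 0.086836) = 0.611550
x=0.840000, y=0.611550:
  k1 = f(0.840000, 0.611550) = 0.209430
  k2 = f(1.260000, 0.699510) = -0.323355
  y ← 0.611550 + (0.42/2)·(0.209430 + (-0.323355)) = 0.587625
y(1.26) ≈ 0.5876

0.5876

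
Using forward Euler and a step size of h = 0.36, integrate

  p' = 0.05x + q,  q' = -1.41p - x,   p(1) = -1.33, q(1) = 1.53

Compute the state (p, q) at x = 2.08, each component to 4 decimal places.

Euler on (p,q): p_{n+1} = p_n + h·p', q_{n+1} = q_n + h·q'.
1.000000: (-1.330000, 1.530000); f=(1.580000, 0.875300) → (-0.761200, 1.845108)
1.360000: (-0.761200, 1.845108); f=(1.913108, -0.286708) → (-0.072481, 1.741893)
1.720000: (-0.072481, 1.741893); f=(1.827893, -1.617802) → (0.585560, 1.159485)
(p(2.08), q(2.08)) ≈ (0.5856, 1.1595)

0.5856, 1.1595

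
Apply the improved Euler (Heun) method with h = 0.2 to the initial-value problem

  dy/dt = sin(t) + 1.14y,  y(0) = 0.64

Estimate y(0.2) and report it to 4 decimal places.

0.8224

Heun: k1 = f(t_n, y_n); k2 = f(t_n + h, y_n + h·k1); y_{n+1} = y_n + (h/2)·(k1 + k2).
t=0.000000, y=0.640000:
  k1 = f(0.000000, 0.640000) = 0.729600
  k2 = f(0.200000, 0.785920) = 1.094618
  y ← 0.640000 + (0.2/2)·(0.729600 + 1.094618) = 0.822422
y(0.2) ≈ 0.8224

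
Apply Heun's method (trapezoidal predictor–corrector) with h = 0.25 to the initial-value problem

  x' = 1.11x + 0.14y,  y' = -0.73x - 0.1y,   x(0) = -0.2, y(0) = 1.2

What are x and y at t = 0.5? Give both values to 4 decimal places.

-0.2350, 1.2182

Heun on (x,y): k1 = f(t_n, state_n); k2 = f(t_n + h, state_n + h·k1); state_{n+1} = state_n + (h/2)·(k1 + k2).
0.000000: (-0.200000, 1.200000)
  k1 = (-0.054000, 0.026000)
  predictor → (-0.213500, 1.206500)
  k2 = (-0.068075, 0.035205)
  → (-0.215259, 1.207651)
0.250000: (-0.215259, 1.207651)
  k1 = (-0.069867, 0.036374)
  predictor → (-0.232726, 1.216744)
  k2 = (-0.087982, 0.048216)
  → (-0.234990, 1.218224)
(x(0.5), y(0.5)) ≈ (-0.2350, 1.2182)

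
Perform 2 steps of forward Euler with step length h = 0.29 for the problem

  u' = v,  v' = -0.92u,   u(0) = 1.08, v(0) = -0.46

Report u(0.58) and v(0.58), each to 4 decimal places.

0.7296, -1.0007

Euler on (u,v): u_{n+1} = u_n + h·u', v_{n+1} = v_n + h·v'.
0.000000: (1.080000, -0.460000); f=(-0.460000, -0.993600) → (0.946600, -0.748144)
0.290000: (0.946600, -0.748144); f=(-0.748144, -0.870872) → (0.729638, -1.000697)
(u(0.58), v(0.58)) ≈ (0.7296, -1.0007)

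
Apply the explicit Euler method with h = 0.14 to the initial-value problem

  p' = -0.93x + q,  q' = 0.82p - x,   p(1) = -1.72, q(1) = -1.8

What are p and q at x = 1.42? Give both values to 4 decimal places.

Euler on (p,q): p_{n+1} = p_n + h·p', q_{n+1} = q_n + h·q'.
1.000000: (-1.720000, -1.800000); f=(-2.730000, -2.410400) → (-2.102200, -2.137456)
1.140000: (-2.102200, -2.137456); f=(-3.197656, -2.863804) → (-2.549872, -2.538389)
1.280000: (-2.549872, -2.538389); f=(-3.728789, -3.370895) → (-3.071902, -3.010314)
(p(1.42), q(1.42)) ≈ (-3.0719, -3.0103)

-3.0719, -3.0103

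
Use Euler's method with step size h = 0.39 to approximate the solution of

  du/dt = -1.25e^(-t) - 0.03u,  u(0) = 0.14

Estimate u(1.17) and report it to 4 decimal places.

-0.8907

Euler: u_{n+1} = u_n + h·f(t_n, u_n).
t=0.000000, u=0.140000: f=-1.254200 → u ← 0.140000 + 0.39·(-1.254200) = -0.349138
t=0.390000, u=-0.349138: f=-0.835847 → u ← -0.349138 + 0.39·(-0.835847) = -0.675118
t=0.780000, u=-0.675118: f=-0.552754 → u ← -0.675118 + 0.39·(-0.552754) = -0.890692
u(1.17) ≈ -0.8907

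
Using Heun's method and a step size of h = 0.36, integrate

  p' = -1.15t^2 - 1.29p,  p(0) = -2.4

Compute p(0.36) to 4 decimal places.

Heun: k1 = f(t_n, p_n); k2 = f(t_n + h, p_n + h·k1); p_{n+1} = p_n + (h/2)·(k1 + k2).
t=0.000000, p=-2.400000:
  k1 = f(0.000000, -2.400000) = 3.096000
  k2 = f(0.360000, -1.285440) = 1.509178
  p ← -2.400000 + (0.36/2)·(3.096000 + 1.509178) = -1.571068
p(0.36) ≈ -1.5711

-1.5711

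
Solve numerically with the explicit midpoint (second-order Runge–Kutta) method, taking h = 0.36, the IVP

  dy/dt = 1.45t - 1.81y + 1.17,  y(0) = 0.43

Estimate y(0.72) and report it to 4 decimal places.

0.8517

Midpoint: k1 = f(t_n, y_n); k2 = f(t_n + h/2, y_n + (h/2)·k1); y_{n+1} = y_n + h·k2.
t=0.000000, y=0.430000:
  k1 = f(0.000000, 0.430000) = 0.391700
  k2 = f(0.180000, 0.500506) = 0.525084
  y ← 0.430000 + 0.36·0.525084 = 0.619030
t=0.360000, y=0.619030:
  k1 = f(0.360000, 0.619030) = 0.571555
  k2 = f(0.540000, 0.721910) = 0.646342
  y ← 0.619030 + 0.36·0.646342 = 0.851714
y(0.72) ≈ 0.8517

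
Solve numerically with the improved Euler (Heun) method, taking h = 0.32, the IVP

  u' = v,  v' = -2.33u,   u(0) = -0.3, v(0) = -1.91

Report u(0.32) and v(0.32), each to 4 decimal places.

Heun on (u,v): k1 = f(t_n, state_n); k2 = f(t_n + h, state_n + h·k1); state_{n+1} = state_n + (h/2)·(k1 + k2).
0.000000: (-0.300000, -1.910000)
  k1 = (-1.910000, 0.699000)
  predictor → (-0.911200, -1.686320)
  k2 = (-1.686320, 2.123096)
  → (-0.875411, -1.458465)
(u(0.32), v(0.32)) ≈ (-0.8754, -1.4585)

-0.8754, -1.4585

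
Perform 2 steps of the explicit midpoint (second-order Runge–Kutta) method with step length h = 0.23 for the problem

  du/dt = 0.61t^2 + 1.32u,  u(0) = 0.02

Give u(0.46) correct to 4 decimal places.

0.0568

Midpoint: k1 = f(t_n, u_n); k2 = f(t_n + h/2, u_n + (h/2)·k1); u_{n+1} = u_n + h·k2.
t=0.000000, u=0.020000:
  k1 = f(0.000000, 0.020000) = 0.026400
  k2 = f(0.115000, 0.023036) = 0.038475
  u ← 0.020000 + 0.23·0.038475 = 0.028849
t=0.230000, u=0.028849:
  k1 = f(0.230000, 0.028849) = 0.070350
  k2 = f(0.345000, 0.036939) = 0.121365
  u ← 0.028849 + 0.23·0.121365 = 0.056763
u(0.46) ≈ 0.0568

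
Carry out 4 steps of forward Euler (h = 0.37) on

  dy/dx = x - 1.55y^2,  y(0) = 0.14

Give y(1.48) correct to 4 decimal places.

Euler: y_{n+1} = y_n + h·f(x_n, y_n).
x=0.000000, y=0.140000: f=-0.030380 → y ← 0.140000 + 0.37·(-0.030380) = 0.128759
x=0.370000, y=0.128759: f=0.344303 → y ← 0.128759 + 0.37·0.344303 = 0.256151
x=0.740000, y=0.256151: f=0.638299 → y ← 0.256151 + 0.37·0.638299 = 0.492322
x=1.110000, y=0.492322: f=0.734310 → y ← 0.492322 + 0.37·0.734310 = 0.764017
y(1.48) ≈ 0.7640

0.7640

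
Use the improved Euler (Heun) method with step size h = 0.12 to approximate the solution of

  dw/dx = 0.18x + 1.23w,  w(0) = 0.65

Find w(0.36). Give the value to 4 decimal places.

Heun: k1 = f(x_n, w_n); k2 = f(x_n + h, w_n + h·k1); w_{n+1} = w_n + (h/2)·(k1 + k2).
x=0.000000, w=0.650000:
  k1 = f(0.000000, 0.650000) = 0.799500
  k2 = f(0.120000, 0.745940) = 0.939106
  w ← 0.650000 + (0.12/2)·(0.799500 + 0.939106) = 0.754316
x=0.120000, w=0.754316:
  k1 = f(0.120000, 0.754316) = 0.949409
  k2 = f(0.240000, 0.868245) = 1.111142
  w ← 0.754316 + (0.12/2)·(0.949409 + 1.111142) = 0.877949
x=0.240000, w=0.877949:
  k1 = f(0.240000, 0.877949) = 1.123078
  k2 = f(0.360000, 1.012719) = 1.310444
  w ← 0.877949 + (0.12/2)·(1.123078 + 1.310444) = 1.023961
w(0.36) ≈ 1.0240

1.0240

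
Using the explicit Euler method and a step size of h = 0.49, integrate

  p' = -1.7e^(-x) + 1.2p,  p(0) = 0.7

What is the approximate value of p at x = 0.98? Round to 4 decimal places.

-0.0679

Euler: p_{n+1} = p_n + h·f(x_n, p_n).
x=0.000000, p=0.700000: f=-0.860000 → p ← 0.700000 + 0.49·(-0.860000) = 0.278600
x=0.490000, p=0.278600: f=-0.707145 → p ← 0.278600 + 0.49·(-0.707145) = -0.067901
p(0.98) ≈ -0.0679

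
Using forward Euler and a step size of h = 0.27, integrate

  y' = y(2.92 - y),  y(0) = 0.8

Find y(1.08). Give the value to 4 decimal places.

2.7181

Euler: y_{n+1} = y_n + h·f(t_n, y_n).
t=0.000000, y=0.800000: f=1.696000 → y ← 0.800000 + 0.27·1.696000 = 1.257920
t=0.270000, y=1.257920: f=2.090764 → y ← 1.257920 + 0.27·2.090764 = 1.822426
t=0.540000, y=1.822426: f=2.000247 → y ← 1.822426 + 0.27·2.000247 = 2.362493
t=0.810000, y=2.362493: f=1.317106 → y ← 2.362493 + 0.27·1.317106 = 2.718112
y(1.08) ≈ 2.7181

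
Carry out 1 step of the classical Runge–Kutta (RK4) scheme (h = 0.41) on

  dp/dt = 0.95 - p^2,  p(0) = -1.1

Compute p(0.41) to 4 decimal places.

-1.2764

RK4: k1 = f(t_n, p_n); k2 = f(t_n + h/2, p_n + (h/2)·k1); k3 = f(t_n + h/2, p_n + (h/2)·k2); k4 = f(t_n + h, p_n + h·k3); p_{n+1} = p_n + (h/6)·(k1 + 2k2 + 2k3 + k4).
t=0.000000, p=-1.100000:
  k1 = f(0.000000, -1.100000) = -0.260000
  k2 = f(0.205000, -1.153300) = -0.380101
  k3 = f(0.205000, -1.177921) = -0.437497
  k4 = f(0.410000, -1.279374) = -0.686797
  p ← -1.100000 + (0.41/6)·(k1 + 2k2 + 2k3 + k4) = -1.276436
p(0.41) ≈ -1.2764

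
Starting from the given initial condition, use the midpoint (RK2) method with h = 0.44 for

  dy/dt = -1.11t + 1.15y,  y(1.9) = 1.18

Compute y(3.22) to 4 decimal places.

Midpoint: k1 = f(t_n, y_n); k2 = f(t_n + h/2, y_n + (h/2)·k1); y_{n+1} = y_n + h·k2.
t=1.900000, y=1.180000:
  k1 = f(1.900000, 1.180000) = -0.752000
  k2 = f(2.120000, 1.014560) = -1.186456
  y ← 1.180000 + 0.44·(-1.186456) = 0.657959
t=2.340000, y=0.657959:
  k1 = f(2.340000, 0.657959) = -1.840747
  k2 = f(2.560000, 0.252995) = -2.550656
  y ← 0.657959 + 0.44·(-2.550656) = -0.464329
t=2.780000, y=-0.464329:
  k1 = f(2.780000, -0.464329) = -3.619779
  k2 = f(3.000000, -1.260680) = -4.779782
  y ← -0.464329 + 0.44·(-4.779782) = -2.567433
y(3.22) ≈ -2.5674

-2.5674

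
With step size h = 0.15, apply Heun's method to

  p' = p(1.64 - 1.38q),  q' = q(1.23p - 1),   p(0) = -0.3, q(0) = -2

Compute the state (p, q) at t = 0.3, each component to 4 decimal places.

-0.9104, -1.2171

Heun on (p,q): k1 = f(t_n, state_n); k2 = f(t_n + h, state_n + h·k1); state_{n+1} = state_n + (h/2)·(k1 + k2).
0.000000: (-0.300000, -2.000000)
  k1 = (-1.320000, 2.738000)
  predictor → (-0.498000, -1.589300)
  k2 = (-1.908951, 2.562810)
  → (-0.542171, -1.602439)
0.150000: (-0.542171, -1.602439)
  k1 = (-2.088100, 2.671059)
  predictor → (-0.855386, -1.201780)
  k2 = (-2.821455, 2.466204)
  → (-0.910388, -1.217145)
(p(0.3), q(0.3)) ≈ (-0.9104, -1.2171)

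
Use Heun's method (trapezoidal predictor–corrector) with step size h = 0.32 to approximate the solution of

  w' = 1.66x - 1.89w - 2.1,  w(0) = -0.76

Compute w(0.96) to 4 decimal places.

Heun: k1 = f(x_n, w_n); k2 = f(x_n + h, w_n + h·k1); w_{n+1} = w_n + (h/2)·(k1 + k2).
x=0.000000, w=-0.760000:
  k1 = f(0.000000, -0.760000) = -0.663600
  k2 = f(0.320000, -0.972352) = 0.268945
  w ← -0.760000 + (0.32/2)·(-0.663600 + 0.268945) = -0.823145
x=0.320000, w=-0.823145:
  k1 = f(0.320000, -0.823145) = -0.013056
  k2 = f(0.640000, -0.827323) = 0.526040
  w ← -0.823145 + (0.32/2)·(-0.013056 + 0.526040) = -0.741067
x=0.640000, w=-0.741067:
  k1 = f(0.640000, -0.741067) = 0.363017
  k2 = f(0.960000, -0.624902) = 0.674664
  w ← -0.741067 + (0.32/2)·(0.363017 + 0.674664) = -0.575038
w(0.96) ≈ -0.5750

-0.5750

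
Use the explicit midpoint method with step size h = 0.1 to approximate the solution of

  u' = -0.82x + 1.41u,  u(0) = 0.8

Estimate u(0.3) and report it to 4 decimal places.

Midpoint: k1 = f(x_n, u_n); k2 = f(x_n + h/2, u_n + (h/2)·k1); u_{n+1} = u_n + h·k2.
x=0.000000, u=0.800000:
  k1 = f(0.000000, 0.800000) = 1.128000
  k2 = f(0.050000, 0.856400) = 1.166524
  u ← 0.800000 + 0.1·1.166524 = 0.916652
x=0.100000, u=0.916652:
  k1 = f(0.100000, 0.916652) = 1.210480
  k2 = f(0.150000, 0.977176) = 1.254819
  u ← 0.916652 + 0.1·1.254819 = 1.042134
x=0.200000, u=1.042134:
  k1 = f(0.200000, 1.042134) = 1.305409
  k2 = f(0.250000, 1.107405) = 1.356441
  u ← 1.042134 + 0.1·1.356441 = 1.177778
u(0.3) ≈ 1.1778

1.1778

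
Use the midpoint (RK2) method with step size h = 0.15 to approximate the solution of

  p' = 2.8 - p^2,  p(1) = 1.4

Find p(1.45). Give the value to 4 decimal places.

1.6039

Midpoint: k1 = f(t_n, p_n); k2 = f(t_n + h/2, p_n + (h/2)·k1); p_{n+1} = p_n + h·k2.
t=1.000000, p=1.400000:
  k1 = f(1.000000, 1.400000) = 0.840000
  k2 = f(1.075000, 1.463000) = 0.659631
  p ← 1.400000 + 0.15·0.659631 = 1.498945
t=1.150000, p=1.498945:
  k1 = f(1.150000, 1.498945) = 0.553165
  k2 = f(1.225000, 1.540432) = 0.427069
  p ← 1.498945 + 0.15·0.427069 = 1.563005
t=1.300000, p=1.563005:
  k1 = f(1.300000, 1.563005) = 0.357015
  k2 = f(1.375000, 1.589781) = 0.272596
  p ← 1.563005 + 0.15·0.272596 = 1.603894
p(1.45) ≈ 1.6039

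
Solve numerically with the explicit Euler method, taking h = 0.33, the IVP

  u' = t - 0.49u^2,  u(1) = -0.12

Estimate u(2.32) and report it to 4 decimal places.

Euler: u_{n+1} = u_n + h·f(t_n, u_n).
t=1.000000, u=-0.120000: f=0.992944 → u ← -0.120000 + 0.33·0.992944 = 0.207672
t=1.330000, u=0.207672: f=1.308868 → u ← 0.207672 + 0.33·1.308868 = 0.639598
t=1.660000, u=0.639598: f=1.459548 → u ← 0.639598 + 0.33·1.459548 = 1.121249
t=1.990000, u=1.121249: f=1.373973 → u ← 1.121249 + 0.33·1.373973 = 1.574660
u(2.32) ≈ 1.5747

1.5747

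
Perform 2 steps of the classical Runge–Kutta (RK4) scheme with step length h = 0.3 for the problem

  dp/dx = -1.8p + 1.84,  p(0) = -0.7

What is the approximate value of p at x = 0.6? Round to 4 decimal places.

RK4: k1 = f(x_n, p_n); k2 = f(x_n + h/2, p_n + (h/2)·k1); k3 = f(x_n + h/2, p_n + (h/2)·k2); k4 = f(x_n + h, p_n + h·k3); p_{n+1} = p_n + (h/6)·(k1 + 2k2 + 2k3 + k4).
x=0.000000, p=-0.700000:
  k1 = f(0.000000, -0.700000) = 3.100000
  k2 = f(0.150000, -0.235000) = 2.263000
  k3 = f(0.150000, -0.360550) = 2.488990
  k4 = f(0.300000, 0.046697) = 1.755945
  p ← -0.700000 + (0.3/6)·(k1 + 2k2 + 2k3 + k4) = 0.017996
x=0.300000, p=0.017996:
  k1 = f(0.300000, 0.017996) = 1.807607
  k2 = f(0.450000, 0.289137) = 1.319553
  k3 = f(0.450000, 0.215929) = 1.451327
  k4 = f(0.600000, 0.453394) = 1.023890
  p ← 0.017996 + (0.3/6)·(k1 + 2k2 + 2k3 + k4) = 0.436659
p(0.6) ≈ 0.4367

0.4367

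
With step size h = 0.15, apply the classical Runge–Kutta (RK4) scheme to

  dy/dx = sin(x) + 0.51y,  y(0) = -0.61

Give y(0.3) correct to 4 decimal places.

-0.6638

RK4: k1 = f(x_n, y_n); k2 = f(x_n + h/2, y_n + (h/2)·k1); k3 = f(x_n + h/2, y_n + (h/2)·k2); k4 = f(x_n + h, y_n + h·k3); y_{n+1} = y_n + (h/6)·(k1 + 2k2 + 2k3 + k4).
x=0.000000, y=-0.610000:
  k1 = f(0.000000, -0.610000) = -0.311100
  k2 = f(0.075000, -0.633332) = -0.248070
  k3 = f(0.075000, -0.628605) = -0.245659
  k4 = f(0.150000, -0.646849) = -0.180455
  y ← -0.610000 + (0.15/6)·(k1 + 2k2 + 2k3 + k4) = -0.646975
x=0.150000, y=-0.646975:
  k1 = f(0.150000, -0.646975) = -0.180519
  k2 = f(0.225000, -0.660514) = -0.113756
  k3 = f(0.225000, -0.655507) = -0.111202
  k4 = f(0.300000, -0.663656) = -0.042944
  y ← -0.646975 + (0.15/6)·(k1 + 2k2 + 2k3 + k4) = -0.663810
y(0.3) ≈ -0.6638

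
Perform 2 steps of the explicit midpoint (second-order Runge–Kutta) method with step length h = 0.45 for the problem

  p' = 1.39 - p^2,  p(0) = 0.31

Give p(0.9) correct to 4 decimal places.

0.9912

Midpoint: k1 = f(s_n, p_n); k2 = f(s_n + h/2, p_n + (h/2)·k1); p_{n+1} = p_n + h·k2.
s=0.000000, p=0.310000:
  k1 = f(0.000000, 0.310000) = 1.293900
  k2 = f(0.225000, 0.601128) = 1.028646
  p ← 0.310000 + 0.45·1.028646 = 0.772891
s=0.450000, p=0.772891:
  k1 = f(0.450000, 0.772891) = 0.792640
  k2 = f(0.675000, 0.951235) = 0.485153
  p ← 0.772891 + 0.45·0.485153 = 0.991209
p(0.9) ≈ 0.9912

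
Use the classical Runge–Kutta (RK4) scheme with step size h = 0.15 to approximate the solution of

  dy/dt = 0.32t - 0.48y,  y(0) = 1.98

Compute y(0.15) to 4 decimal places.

RK4: k1 = f(t_n, y_n); k2 = f(t_n + h/2, y_n + (h/2)·k1); k3 = f(t_n + h/2, y_n + (h/2)·k2); k4 = f(t_n + h, y_n + h·k3); y_{n+1} = y_n + (h/6)·(k1 + 2k2 + 2k3 + k4).
t=0.000000, y=1.980000:
  k1 = f(0.000000, 1.980000) = -0.950400
  k2 = f(0.075000, 1.908720) = -0.892186
  k3 = f(0.075000, 1.913086) = -0.894281
  k4 = f(0.150000, 1.845858) = -0.838012
  y ← 1.980000 + (0.15/6)·(k1 + 2k2 + 2k3 + k4) = 1.845966
y(0.15) ≈ 1.8460

1.8460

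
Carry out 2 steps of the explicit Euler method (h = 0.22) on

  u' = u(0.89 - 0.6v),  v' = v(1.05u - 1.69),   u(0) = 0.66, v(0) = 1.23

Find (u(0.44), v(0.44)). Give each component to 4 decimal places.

0.7292, 0.7545

Euler on (u,v): u_{n+1} = u_n + h·u', v_{n+1} = v_n + h·v'.
0.000000: (0.660000, 1.230000); f=(0.100320, -1.226310) → (0.682070, 0.960212)
0.220000: (0.682070, 0.960212); f=(0.214083, -0.935079) → (0.729169, 0.754494)
(u(0.44), v(0.44)) ≈ (0.7292, 0.7545)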